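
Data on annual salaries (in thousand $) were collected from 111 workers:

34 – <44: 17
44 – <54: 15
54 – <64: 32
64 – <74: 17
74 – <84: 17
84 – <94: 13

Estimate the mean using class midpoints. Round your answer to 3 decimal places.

62.694

Midpoints: 39, 49, 59, 69, 79, 89
Σfm = 17×39 + 15×49 + 32×59 + 17×69 + 17×79 + 13×89 = 6959
n = Σf = 111
Mean = 6959 / 111 = 62.6937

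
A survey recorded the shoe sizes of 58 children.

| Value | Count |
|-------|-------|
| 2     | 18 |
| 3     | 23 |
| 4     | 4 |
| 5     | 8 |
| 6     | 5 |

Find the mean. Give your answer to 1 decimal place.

Values: 2, 3, 4, 5, 6
Σfx = 18×2 + 23×3 + 4×4 + 8×5 + 5×6 = 191
n = Σf = 58
Mean = 191 / 58 = 3.2931

3.3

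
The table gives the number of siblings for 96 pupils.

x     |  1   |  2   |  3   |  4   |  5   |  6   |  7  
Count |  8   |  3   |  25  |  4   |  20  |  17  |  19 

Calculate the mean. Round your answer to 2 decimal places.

Values: 1, 2, 3, 4, 5, 6, 7
Σfx = 8×1 + 3×2 + 25×3 + 4×4 + 20×5 + 17×6 + 19×7 = 440
n = Σf = 96
Mean = 440 / 96 = 4.5833

4.58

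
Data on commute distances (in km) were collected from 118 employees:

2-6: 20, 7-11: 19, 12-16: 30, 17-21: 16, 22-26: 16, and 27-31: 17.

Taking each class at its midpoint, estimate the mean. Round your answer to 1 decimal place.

15.7

Midpoints: 4, 9, 14, 19, 24, 29
Σfm = 20×4 + 19×9 + 30×14 + 16×19 + 16×24 + 17×29 = 1852
n = Σf = 118
Mean = 1852 / 118 = 15.6949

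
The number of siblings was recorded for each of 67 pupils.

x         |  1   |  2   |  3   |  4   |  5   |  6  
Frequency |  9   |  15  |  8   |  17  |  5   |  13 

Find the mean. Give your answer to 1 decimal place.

3.5

Values: 1, 2, 3, 4, 5, 6
Σfx = 9×1 + 15×2 + 8×3 + 17×4 + 5×5 + 13×6 = 234
n = Σf = 67
Mean = 234 / 67 = 3.4925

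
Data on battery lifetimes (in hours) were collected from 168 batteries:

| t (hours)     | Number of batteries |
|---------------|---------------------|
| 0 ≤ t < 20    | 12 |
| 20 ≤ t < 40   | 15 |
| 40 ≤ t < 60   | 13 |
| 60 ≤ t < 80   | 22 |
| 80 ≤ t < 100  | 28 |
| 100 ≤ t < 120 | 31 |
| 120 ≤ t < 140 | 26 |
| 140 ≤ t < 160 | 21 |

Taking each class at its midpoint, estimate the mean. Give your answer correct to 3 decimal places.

90.595

Midpoints: 10, 30, 50, 70, 90, 110, 130, 150
Σfm = 12×10 + 15×30 + 13×50 + 22×70 + 28×90 + 31×110 + 26×130 + 21×150 = 15220
n = Σf = 168
Mean = 15220 / 168 = 90.5952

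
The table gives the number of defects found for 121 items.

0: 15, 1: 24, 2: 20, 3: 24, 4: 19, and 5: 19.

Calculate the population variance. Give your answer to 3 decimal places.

2.645

Values: 0, 1, 2, 3, 4, 5
n = 121, Σfx = 307, mean = 2.5372
Σfx² = 1099
Σf(x − x̄)² = Σfx² − (Σfx)²/n = 1099 − 307²/121 = 320.0826
Population variance = 320.0826 / 121 = 2.6453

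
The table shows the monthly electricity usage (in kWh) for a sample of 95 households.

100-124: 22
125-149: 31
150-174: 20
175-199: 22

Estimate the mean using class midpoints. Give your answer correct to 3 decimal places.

Midpoints: 112, 137, 162, 187
Σfm = 22×112 + 31×137 + 20×162 + 22×187 = 14065
n = Σf = 95
Mean = 14065 / 95 = 148.0526

148.053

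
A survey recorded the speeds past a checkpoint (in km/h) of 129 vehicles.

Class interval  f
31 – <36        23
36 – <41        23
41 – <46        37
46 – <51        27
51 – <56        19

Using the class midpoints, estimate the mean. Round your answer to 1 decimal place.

43.3

Midpoints: 33.5, 38.5, 43.5, 48.5, 53.5
Σfm = 23×33.5 + 23×38.5 + 37×43.5 + 27×48.5 + 19×53.5 = 5591.5
n = Σf = 129
Mean = 5591.5 / 129 = 43.3450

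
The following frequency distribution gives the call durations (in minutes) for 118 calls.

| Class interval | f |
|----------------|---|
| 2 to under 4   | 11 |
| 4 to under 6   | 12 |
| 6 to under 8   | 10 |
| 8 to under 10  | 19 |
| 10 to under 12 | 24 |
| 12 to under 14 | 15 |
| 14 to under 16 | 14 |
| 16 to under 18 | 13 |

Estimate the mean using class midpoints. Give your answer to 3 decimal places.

Midpoints: 3, 5, 7, 9, 11, 13, 15, 17
Σfm = 11×3 + 12×5 + 10×7 + 19×9 + 24×11 + 15×13 + 14×15 + 13×17 = 1224
n = Σf = 118
Mean = 1224 / 118 = 10.3729

10.373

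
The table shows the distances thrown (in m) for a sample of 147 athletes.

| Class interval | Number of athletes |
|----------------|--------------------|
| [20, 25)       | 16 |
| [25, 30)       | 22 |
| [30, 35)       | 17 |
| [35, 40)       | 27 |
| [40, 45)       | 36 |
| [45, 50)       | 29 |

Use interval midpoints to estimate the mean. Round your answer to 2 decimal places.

Midpoints: 22.5, 27.5, 32.5, 37.5, 42.5, 47.5
Σfm = 16×22.5 + 22×27.5 + 17×32.5 + 27×37.5 + 36×42.5 + 29×47.5 = 5437.5
n = Σf = 147
Mean = 5437.5 / 147 = 36.9898

36.99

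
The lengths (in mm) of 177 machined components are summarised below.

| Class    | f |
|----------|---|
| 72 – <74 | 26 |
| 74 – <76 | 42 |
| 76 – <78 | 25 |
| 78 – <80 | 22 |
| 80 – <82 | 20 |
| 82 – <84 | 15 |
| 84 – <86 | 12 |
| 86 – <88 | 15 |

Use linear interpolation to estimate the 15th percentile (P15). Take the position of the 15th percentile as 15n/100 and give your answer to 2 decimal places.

74.03

Cumulative frequencies: 26, 68, 93, 115, 135, 150, 162, 177
n = 177; position = 15n/100 = 26.55.
This falls in the class 74 – <76: L = 74, F = 26, f = 42, h = 2.
15th percentile ≈ 74 + ((26.55 − 26) / 42) × 2 = 74.0262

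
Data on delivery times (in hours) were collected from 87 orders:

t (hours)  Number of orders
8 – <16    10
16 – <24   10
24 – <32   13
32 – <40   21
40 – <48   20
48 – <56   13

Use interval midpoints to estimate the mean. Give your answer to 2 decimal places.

Midpoints: 12, 20, 28, 36, 44, 52
Σfm = 10×12 + 10×20 + 13×28 + 21×36 + 20×44 + 13×52 = 2996
n = Σf = 87
Mean = 2996 / 87 = 34.4368

34.44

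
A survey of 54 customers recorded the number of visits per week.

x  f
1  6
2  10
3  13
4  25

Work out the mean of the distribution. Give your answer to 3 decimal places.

3.056

Values: 1, 2, 3, 4
Σfx = 6×1 + 10×2 + 13×3 + 25×4 = 165
n = Σf = 54
Mean = 165 / 54 = 3.0556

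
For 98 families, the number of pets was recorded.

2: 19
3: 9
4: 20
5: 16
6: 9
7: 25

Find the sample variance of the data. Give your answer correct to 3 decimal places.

Values: 2, 3, 4, 5, 6, 7
n = 98, Σfx = 454, mean = 4.6327
Σfx² = 2426
Σf(x − x̄)² = Σfx² − (Σfx)²/n = 2426 − 454²/98 = 322.7755
Sample variance = 322.7755 / 97 = 3.3276

3.328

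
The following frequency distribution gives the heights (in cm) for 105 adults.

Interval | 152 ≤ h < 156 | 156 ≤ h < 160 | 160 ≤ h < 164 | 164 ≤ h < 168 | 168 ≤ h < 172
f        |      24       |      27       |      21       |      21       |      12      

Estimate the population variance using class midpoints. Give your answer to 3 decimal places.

27.951

Midpoints: 154, 158, 162, 166, 170
n = 105, Σfm = 16890, mean = 160.8571
Σfm² = 2719812
Σf(m − x̄)² = Σfm² − (Σfm)²/n = 2719812 − 16890²/105 = 2934.8571
Population variance = 2934.8571 / 105 = 27.9510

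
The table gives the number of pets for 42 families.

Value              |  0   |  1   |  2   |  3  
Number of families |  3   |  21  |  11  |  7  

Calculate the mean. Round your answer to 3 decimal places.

Values: 0, 1, 2, 3
Σfx = 3×0 + 21×1 + 11×2 + 7×3 = 64
n = Σf = 42
Mean = 64 / 42 = 1.5238

1.524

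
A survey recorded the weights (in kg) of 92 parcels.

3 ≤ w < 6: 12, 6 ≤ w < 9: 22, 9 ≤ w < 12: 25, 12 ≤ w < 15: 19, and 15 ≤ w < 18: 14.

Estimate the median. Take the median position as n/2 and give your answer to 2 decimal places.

Cumulative frequencies: 12, 34, 59, 78, 92
n = 92; position = n/2 = 46.
This falls in the class 9 ≤ w < 12: L = 9, F = 34, f = 25, h = 3.
Median ≈ 9 + ((46 − 34) / 25) × 3 = 10.4400

10.44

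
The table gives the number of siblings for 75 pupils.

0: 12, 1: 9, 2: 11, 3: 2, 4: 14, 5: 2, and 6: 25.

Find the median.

4

Cumulative frequencies: 12, 21, 32, 34, 48, 50, 75
n = 75, so the median is the value in position (n+1)/2 = 38.
Position 38 falls at value 4.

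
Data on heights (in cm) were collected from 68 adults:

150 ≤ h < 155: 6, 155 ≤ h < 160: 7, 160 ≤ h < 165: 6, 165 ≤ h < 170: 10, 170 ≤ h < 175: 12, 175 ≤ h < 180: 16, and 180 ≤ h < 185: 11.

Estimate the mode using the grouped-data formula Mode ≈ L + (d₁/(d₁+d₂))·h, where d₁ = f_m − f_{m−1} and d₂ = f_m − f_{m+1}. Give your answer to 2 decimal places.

Modal class: 175 ≤ h < 180 (highest frequency 16).
d₁ = 16 − 12 = 4, d₂ = 16 − 11 = 5
Mode ≈ 175 + (4/(4+5)) × 5 = 175 + 2.2222 = 177.2222

177.22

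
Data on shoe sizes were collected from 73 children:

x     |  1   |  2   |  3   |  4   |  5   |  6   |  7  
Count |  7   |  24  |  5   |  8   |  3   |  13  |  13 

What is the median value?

4

Cumulative frequencies: 7, 31, 36, 44, 47, 60, 73
n = 73, so the median is the value in position (n+1)/2 = 37.
Position 37 falls at value 4.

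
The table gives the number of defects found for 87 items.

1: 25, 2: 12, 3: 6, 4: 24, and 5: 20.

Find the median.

4

Cumulative frequencies: 25, 37, 43, 67, 87
n = 87, so the median is the value in position (n+1)/2 = 44.
Position 44 falls at value 4.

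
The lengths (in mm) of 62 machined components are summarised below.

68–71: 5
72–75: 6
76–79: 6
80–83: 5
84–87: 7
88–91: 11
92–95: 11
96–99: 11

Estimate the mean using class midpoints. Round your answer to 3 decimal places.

Midpoints: 69.5, 73.5, 77.5, 81.5, 85.5, 89.5, 93.5, 97.5
Σfm = 5×69.5 + 6×73.5 + 6×77.5 + 5×81.5 + 7×85.5 + 11×89.5 + 11×93.5 + 11×97.5 = 5345
n = Σf = 62
Mean = 5345 / 62 = 86.2097

86.210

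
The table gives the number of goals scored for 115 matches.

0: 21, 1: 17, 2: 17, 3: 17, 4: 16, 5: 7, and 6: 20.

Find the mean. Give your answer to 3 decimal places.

2.791

Values: 0, 1, 2, 3, 4, 5, 6
Σfx = 21×0 + 17×1 + 17×2 + 17×3 + 16×4 + 7×5 + 20×6 = 321
n = Σf = 115
Mean = 321 / 115 = 2.7913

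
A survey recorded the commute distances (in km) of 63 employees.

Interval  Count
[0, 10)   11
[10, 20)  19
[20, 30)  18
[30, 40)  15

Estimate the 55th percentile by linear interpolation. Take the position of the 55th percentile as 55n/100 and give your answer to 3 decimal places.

22.583

Cumulative frequencies: 11, 30, 48, 63
n = 63; position = 55n/100 = 34.65.
This falls in the class [20, 30): L = 20, F = 30, f = 18, h = 10.
55th percentile ≈ 20 + ((34.65 − 30) / 18) × 10 = 22.5833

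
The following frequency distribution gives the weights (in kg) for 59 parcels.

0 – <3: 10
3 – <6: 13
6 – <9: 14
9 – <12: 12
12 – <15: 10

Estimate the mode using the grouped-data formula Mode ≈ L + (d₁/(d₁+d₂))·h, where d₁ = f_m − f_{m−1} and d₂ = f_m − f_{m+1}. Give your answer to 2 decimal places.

7.00

Modal class: 6 – <9 (highest frequency 14).
d₁ = 14 − 13 = 1, d₂ = 14 − 12 = 2
Mode ≈ 6 + (1/(1+2)) × 3 = 6 + 1.0000 = 7.0000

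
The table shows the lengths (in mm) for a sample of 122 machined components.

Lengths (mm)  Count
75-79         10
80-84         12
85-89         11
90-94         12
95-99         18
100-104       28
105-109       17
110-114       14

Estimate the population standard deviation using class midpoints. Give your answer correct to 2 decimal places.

Midpoints: 77, 82, 87, 92, 97, 102, 107, 112
n = 122, Σfm = 11804, mean = 96.7541
Σfm² = 1155728
Σf(m − x̄)² = Σfm² − (Σfm)²/n = 1155728 − 11804²/122 = 13642.6230
Population variance = 13642.6230 / 122 = 111.8248
Standard deviation = √111.8248 = 10.5747

10.57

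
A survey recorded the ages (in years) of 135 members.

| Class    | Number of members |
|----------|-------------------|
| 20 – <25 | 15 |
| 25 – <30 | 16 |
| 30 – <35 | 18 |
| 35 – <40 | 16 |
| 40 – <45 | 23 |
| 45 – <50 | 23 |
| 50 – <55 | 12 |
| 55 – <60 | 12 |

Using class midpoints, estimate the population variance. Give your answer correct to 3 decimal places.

Midpoints: 22.5, 27.5, 32.5, 37.5, 42.5, 47.5, 52.5, 57.5
n = 135, Σfm = 5352.5, mean = 39.6481
Σfm² = 227393.75
Σf(m − x̄)² = Σfm² − (Σfm)²/n = 227393.75 − 5352.5²/135 = 15177.0370
Population variance = 15177.0370 / 135 = 112.4225

112.422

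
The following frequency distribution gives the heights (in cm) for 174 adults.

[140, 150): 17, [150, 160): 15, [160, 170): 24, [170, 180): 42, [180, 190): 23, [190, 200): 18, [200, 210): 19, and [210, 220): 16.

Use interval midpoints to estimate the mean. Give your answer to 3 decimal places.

Midpoints: 145, 155, 165, 175, 185, 195, 205, 215
Σfm = 17×145 + 15×155 + 24×165 + 42×175 + 23×185 + 18×195 + 19×205 + 16×215 = 31200
n = Σf = 174
Mean = 31200 / 174 = 179.3103

179.310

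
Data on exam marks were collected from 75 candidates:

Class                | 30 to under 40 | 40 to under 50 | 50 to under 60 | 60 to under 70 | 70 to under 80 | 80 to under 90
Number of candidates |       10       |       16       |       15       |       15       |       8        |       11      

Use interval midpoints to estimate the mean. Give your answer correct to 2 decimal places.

58.73

Midpoints: 35, 45, 55, 65, 75, 85
Σfm = 10×35 + 16×45 + 15×55 + 15×65 + 8×75 + 11×85 = 4405
n = Σf = 75
Mean = 4405 / 75 = 58.7333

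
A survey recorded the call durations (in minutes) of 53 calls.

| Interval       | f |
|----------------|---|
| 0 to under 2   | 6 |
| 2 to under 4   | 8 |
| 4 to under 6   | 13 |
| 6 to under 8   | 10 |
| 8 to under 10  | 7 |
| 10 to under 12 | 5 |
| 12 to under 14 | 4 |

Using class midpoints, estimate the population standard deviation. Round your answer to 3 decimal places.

3.430

Midpoints: 1, 3, 5, 7, 9, 11, 13
n = 53, Σfm = 335, mean = 6.3208
Σfm² = 2741
Σf(m − x̄)² = Σfm² − (Σfm)²/n = 2741 − 335²/53 = 623.5472
Population variance = 623.5472 / 53 = 11.7650
Standard deviation = √11.7650 = 3.4300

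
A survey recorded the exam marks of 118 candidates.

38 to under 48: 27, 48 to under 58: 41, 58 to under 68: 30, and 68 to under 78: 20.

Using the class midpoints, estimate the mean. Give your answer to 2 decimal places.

Midpoints: 43, 53, 63, 73
Σfm = 27×43 + 41×53 + 30×63 + 20×73 = 6684
n = Σf = 118
Mean = 6684 / 118 = 56.6441

56.64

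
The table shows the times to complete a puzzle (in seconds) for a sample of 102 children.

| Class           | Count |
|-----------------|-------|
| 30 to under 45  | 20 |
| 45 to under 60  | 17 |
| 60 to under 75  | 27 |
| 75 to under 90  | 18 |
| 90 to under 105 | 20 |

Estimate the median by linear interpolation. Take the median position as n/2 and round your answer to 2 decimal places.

67.78

Cumulative frequencies: 20, 37, 64, 82, 102
n = 102; position = n/2 = 51.
This falls in the class 60 to under 75: L = 60, F = 37, f = 27, h = 15.
Median ≈ 60 + ((51 − 37) / 27) × 15 = 67.7778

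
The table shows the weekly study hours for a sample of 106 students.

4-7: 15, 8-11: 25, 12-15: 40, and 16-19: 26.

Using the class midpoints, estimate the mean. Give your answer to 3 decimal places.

Midpoints: 5.5, 9.5, 13.5, 17.5
Σfm = 15×5.5 + 25×9.5 + 40×13.5 + 26×17.5 = 1315
n = Σf = 106
Mean = 1315 / 106 = 12.4057

12.406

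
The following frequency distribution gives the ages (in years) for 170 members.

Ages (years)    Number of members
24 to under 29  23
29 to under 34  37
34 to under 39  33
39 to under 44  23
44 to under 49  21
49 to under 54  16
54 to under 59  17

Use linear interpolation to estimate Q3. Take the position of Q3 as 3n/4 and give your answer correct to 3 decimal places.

46.738

Cumulative frequencies: 23, 60, 93, 116, 137, 153, 170
n = 170; position = 3n/4 = 127.5.
This falls in the class 44 to under 49: L = 44, F = 116, f = 21, h = 5.
Upper quartile ≈ 44 + ((127.5 − 116) / 21) × 5 = 46.7381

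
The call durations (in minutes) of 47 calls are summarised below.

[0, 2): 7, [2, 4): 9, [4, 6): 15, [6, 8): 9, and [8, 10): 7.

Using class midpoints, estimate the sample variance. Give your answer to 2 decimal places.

6.43

Midpoints: 1, 3, 5, 7, 9
n = 47, Σfm = 235, mean = 5.0000
Σfm² = 1471
Σf(m − x̄)² = Σfm² − (Σfm)²/n = 1471 − 235²/47 = 296.0000
Sample variance = 296.0000 / 46 = 6.4348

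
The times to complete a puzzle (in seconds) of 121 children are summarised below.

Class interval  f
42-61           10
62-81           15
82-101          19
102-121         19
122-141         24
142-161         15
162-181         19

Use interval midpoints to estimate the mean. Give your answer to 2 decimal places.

116.79

Midpoints: 51.5, 71.5, 91.5, 111.5, 131.5, 151.5, 171.5
Σfm = 10×51.5 + 15×71.5 + 19×91.5 + 19×111.5 + 24×131.5 + 15×151.5 + 19×171.5 = 14131.5
n = Σf = 121
Mean = 14131.5 / 121 = 116.7893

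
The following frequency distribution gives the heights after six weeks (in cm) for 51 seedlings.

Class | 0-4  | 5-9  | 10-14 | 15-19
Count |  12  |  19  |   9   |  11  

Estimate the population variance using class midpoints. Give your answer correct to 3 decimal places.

Midpoints: 2, 7, 12, 17
n = 51, Σfm = 452, mean = 8.8627
Σfm² = 5454
Σf(m − x̄)² = Σfm² − (Σfm)²/n = 5454 − 452²/51 = 1448.0392
Population variance = 1448.0392 / 51 = 28.3929

28.393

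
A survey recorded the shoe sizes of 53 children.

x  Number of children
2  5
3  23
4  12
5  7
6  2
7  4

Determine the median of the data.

3

Cumulative frequencies: 5, 28, 40, 47, 49, 53
n = 53, so the median is the value in position (n+1)/2 = 27.
Position 27 falls at value 3.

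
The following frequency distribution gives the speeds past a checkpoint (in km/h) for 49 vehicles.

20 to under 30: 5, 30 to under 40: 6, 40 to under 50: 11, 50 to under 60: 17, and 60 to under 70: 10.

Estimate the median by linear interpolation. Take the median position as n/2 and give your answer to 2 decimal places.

Cumulative frequencies: 5, 11, 22, 39, 49
n = 49; position = n/2 = 24.5.
This falls in the class 50 to under 60: L = 50, F = 22, f = 17, h = 10.
Median ≈ 50 + ((24.5 − 22) / 17) × 10 = 51.4706

51.47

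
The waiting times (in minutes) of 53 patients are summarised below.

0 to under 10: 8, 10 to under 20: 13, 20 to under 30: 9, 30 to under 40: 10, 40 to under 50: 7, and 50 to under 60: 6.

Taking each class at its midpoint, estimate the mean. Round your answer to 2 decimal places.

Midpoints: 5, 15, 25, 35, 45, 55
Σfm = 8×5 + 13×15 + 9×25 + 10×35 + 7×45 + 6×55 = 1455
n = Σf = 53
Mean = 1455 / 53 = 27.4528

27.45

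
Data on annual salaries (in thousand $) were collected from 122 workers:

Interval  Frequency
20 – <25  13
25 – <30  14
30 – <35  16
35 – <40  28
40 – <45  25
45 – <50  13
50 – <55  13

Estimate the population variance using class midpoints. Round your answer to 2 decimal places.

78.40

Midpoints: 22.5, 27.5, 32.5, 37.5, 42.5, 47.5, 52.5
n = 122, Σfm = 4610, mean = 37.7869
Σfm² = 183762.5
Σf(m − x̄)² = Σfm² − (Σfm)²/n = 183762.5 − 4610²/122 = 9564.9590
Population variance = 9564.9590 / 122 = 78.4013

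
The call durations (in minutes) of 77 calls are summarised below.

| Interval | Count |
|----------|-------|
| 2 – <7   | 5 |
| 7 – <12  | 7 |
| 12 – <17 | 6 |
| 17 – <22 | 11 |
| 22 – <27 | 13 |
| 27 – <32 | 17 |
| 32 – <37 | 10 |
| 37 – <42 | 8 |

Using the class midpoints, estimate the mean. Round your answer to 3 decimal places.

Midpoints: 4.5, 9.5, 14.5, 19.5, 24.5, 29.5, 34.5, 39.5
Σfm = 5×4.5 + 7×9.5 + 6×14.5 + 11×19.5 + 13×24.5 + 17×29.5 + 10×34.5 + 8×39.5 = 1871.5
n = Σf = 77
Mean = 1871.5 / 77 = 24.3052

24.305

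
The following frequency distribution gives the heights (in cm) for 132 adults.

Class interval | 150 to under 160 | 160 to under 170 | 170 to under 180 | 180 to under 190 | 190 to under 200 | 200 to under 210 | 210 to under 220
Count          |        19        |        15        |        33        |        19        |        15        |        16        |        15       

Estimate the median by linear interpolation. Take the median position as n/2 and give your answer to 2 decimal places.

179.70

Cumulative frequencies: 19, 34, 67, 86, 101, 117, 132
n = 132; position = n/2 = 66.
This falls in the class 170 to under 180: L = 170, F = 34, f = 33, h = 10.
Median ≈ 170 + ((66 − 34) / 33) × 10 = 179.6970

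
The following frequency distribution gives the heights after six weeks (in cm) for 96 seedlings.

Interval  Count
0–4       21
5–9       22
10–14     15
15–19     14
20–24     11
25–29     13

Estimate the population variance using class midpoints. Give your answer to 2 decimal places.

72.85

Midpoints: 2, 7, 12, 17, 22, 27
n = 96, Σfm = 1207, mean = 12.5729
Σfm² = 22169
Σf(m − x̄)² = Σfm² − (Σfm)²/n = 22169 − 1207²/96 = 6993.4896
Population variance = 6993.4896 / 96 = 72.8488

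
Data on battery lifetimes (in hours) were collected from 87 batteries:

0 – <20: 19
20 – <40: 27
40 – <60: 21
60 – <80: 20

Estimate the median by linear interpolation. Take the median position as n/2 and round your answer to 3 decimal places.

38.148

Cumulative frequencies: 19, 46, 67, 87
n = 87; position = n/2 = 43.5.
This falls in the class 20 – <40: L = 20, F = 19, f = 27, h = 20.
Median ≈ 20 + ((43.5 − 19) / 27) × 20 = 38.1481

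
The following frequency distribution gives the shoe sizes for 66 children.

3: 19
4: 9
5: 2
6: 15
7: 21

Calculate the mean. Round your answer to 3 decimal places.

5.152

Values: 3, 4, 5, 6, 7
Σfx = 19×3 + 9×4 + 2×5 + 15×6 + 21×7 = 340
n = Σf = 66
Mean = 340 / 66 = 5.1515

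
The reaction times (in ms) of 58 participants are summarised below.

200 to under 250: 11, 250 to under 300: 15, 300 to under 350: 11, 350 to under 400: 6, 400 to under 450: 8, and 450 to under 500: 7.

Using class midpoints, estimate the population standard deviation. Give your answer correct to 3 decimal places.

Midpoints: 225, 275, 325, 375, 425, 475
n = 58, Σfm = 19150, mean = 330.1724
Σfm² = 6721250
Σf(m − x̄)² = Σfm² − (Σfm)²/n = 6721250 − 19150²/58 = 398448.2759
Population variance = 398448.2759 / 58 = 6869.7979
Standard deviation = √6869.7979 = 82.8842

82.884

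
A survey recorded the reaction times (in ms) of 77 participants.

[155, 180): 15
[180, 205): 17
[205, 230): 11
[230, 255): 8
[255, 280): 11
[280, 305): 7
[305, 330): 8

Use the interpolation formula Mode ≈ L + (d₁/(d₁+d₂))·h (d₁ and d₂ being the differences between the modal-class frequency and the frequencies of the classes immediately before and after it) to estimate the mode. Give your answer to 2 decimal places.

186.25

Modal class: [180, 205) (highest frequency 17).
d₁ = 17 − 15 = 2, d₂ = 17 − 11 = 6
Mode ≈ 180 + (2/(2+6)) × 25 = 180 + 6.2500 = 186.2500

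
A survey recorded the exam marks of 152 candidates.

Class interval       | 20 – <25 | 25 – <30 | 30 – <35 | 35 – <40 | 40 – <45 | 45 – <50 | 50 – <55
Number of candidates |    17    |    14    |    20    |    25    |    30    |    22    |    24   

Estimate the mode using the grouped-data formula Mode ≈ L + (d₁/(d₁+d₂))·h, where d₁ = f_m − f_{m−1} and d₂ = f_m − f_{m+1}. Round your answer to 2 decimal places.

41.92

Modal class: 40 – <45 (highest frequency 30).
d₁ = 30 − 25 = 5, d₂ = 30 − 22 = 8
Mode ≈ 40 + (5/(5+8)) × 5 = 40 + 1.9231 = 41.9231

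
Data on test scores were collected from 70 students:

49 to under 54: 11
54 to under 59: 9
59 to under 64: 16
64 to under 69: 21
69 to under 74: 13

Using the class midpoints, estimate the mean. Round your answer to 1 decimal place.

62.6

Midpoints: 51.5, 56.5, 61.5, 66.5, 71.5
Σfm = 11×51.5 + 9×56.5 + 16×61.5 + 21×66.5 + 13×71.5 = 4385
n = Σf = 70
Mean = 4385 / 70 = 62.6429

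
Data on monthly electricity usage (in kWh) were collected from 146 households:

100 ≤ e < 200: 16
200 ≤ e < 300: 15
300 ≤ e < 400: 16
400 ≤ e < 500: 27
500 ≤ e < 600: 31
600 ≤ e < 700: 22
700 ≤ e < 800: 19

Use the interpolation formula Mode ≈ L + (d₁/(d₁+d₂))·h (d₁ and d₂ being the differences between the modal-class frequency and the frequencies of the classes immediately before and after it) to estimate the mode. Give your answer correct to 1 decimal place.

Modal class: 500 ≤ e < 600 (highest frequency 31).
d₁ = 31 − 27 = 4, d₂ = 31 − 22 = 9
Mode ≈ 500 + (4/(4+9)) × 100 = 500 + 30.7692 = 530.7692

530.8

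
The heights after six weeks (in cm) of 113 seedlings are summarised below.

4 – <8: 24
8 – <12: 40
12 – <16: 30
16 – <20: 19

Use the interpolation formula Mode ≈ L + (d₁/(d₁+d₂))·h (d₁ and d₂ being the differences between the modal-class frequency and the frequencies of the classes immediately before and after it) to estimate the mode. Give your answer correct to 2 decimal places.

10.46

Modal class: 8 – <12 (highest frequency 40).
d₁ = 40 − 24 = 16, d₂ = 40 − 30 = 10
Mode ≈ 8 + (16/(16+10)) × 4 = 8 + 2.4615 = 10.4615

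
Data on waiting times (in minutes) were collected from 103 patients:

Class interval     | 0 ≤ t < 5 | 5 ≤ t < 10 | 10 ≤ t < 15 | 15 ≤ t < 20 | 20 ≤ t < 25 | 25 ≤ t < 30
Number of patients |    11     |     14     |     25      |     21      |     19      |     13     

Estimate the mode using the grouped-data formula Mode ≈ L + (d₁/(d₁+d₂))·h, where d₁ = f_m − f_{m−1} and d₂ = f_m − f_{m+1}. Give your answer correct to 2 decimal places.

Modal class: 10 ≤ t < 15 (highest frequency 25).
d₁ = 25 − 14 = 11, d₂ = 25 − 21 = 4
Mode ≈ 10 + (11/(11+4)) × 5 = 10 + 3.6667 = 13.6667

13.67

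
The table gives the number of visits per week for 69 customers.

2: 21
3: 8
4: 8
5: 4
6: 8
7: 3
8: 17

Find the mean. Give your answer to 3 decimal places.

Values: 2, 3, 4, 5, 6, 7, 8
Σfx = 21×2 + 8×3 + 8×4 + 4×5 + 8×6 + 3×7 + 17×8 = 323
n = Σf = 69
Mean = 323 / 69 = 4.6812

4.681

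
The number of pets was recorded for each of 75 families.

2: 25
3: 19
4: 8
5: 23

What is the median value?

Cumulative frequencies: 25, 44, 52, 75
n = 75, so the median is the value in position (n+1)/2 = 38.
Position 38 falls at value 3.

3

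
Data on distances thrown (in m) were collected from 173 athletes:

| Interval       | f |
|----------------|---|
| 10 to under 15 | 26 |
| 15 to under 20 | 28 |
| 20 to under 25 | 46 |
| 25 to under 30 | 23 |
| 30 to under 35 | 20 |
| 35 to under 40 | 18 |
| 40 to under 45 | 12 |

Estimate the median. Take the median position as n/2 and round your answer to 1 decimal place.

23.5

Cumulative frequencies: 26, 54, 100, 123, 143, 161, 173
n = 173; position = n/2 = 86.5.
This falls in the class 20 to under 25: L = 20, F = 54, f = 46, h = 5.
Median ≈ 20 + ((86.5 − 54) / 46) × 5 = 23.5326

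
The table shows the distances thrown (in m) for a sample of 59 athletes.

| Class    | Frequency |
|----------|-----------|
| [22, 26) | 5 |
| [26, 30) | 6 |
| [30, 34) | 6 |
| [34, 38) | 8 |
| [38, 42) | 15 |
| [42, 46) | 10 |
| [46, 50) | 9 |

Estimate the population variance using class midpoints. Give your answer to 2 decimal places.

53.35

Midpoints: 24, 28, 32, 36, 40, 44, 48
n = 59, Σfm = 2240, mean = 37.9661
Σfm² = 88192
Σf(m − x̄)² = Σfm² − (Σfm)²/n = 88192 − 2240²/59 = 3147.9322
Population variance = 3147.9322 / 59 = 53.3548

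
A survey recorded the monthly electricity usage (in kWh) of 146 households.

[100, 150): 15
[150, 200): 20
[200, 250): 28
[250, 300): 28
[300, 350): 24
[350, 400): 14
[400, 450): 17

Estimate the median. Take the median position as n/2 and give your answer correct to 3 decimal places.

Cumulative frequencies: 15, 35, 63, 91, 115, 129, 146
n = 146; position = n/2 = 73.
This falls in the class [250, 300): L = 250, F = 63, f = 28, h = 50.
Median ≈ 250 + ((73 − 63) / 28) × 50 = 267.8571

267.857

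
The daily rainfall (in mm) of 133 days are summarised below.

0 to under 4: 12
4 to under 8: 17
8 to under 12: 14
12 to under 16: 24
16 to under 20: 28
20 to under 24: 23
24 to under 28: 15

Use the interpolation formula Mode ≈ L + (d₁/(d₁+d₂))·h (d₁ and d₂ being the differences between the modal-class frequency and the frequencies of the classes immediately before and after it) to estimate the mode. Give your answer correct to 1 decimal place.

Modal class: 16 to under 20 (highest frequency 28).
d₁ = 28 − 24 = 4, d₂ = 28 − 23 = 5
Mode ≈ 16 + (4/(4+5)) × 4 = 16 + 1.7778 = 17.7778

17.8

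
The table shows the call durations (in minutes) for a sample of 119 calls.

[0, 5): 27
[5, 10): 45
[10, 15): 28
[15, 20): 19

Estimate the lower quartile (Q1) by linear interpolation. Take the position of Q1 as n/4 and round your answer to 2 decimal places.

5.31

Cumulative frequencies: 27, 72, 100, 119
n = 119; position = n/4 = 29.75.
This falls in the class [5, 10): L = 5, F = 27, f = 45, h = 5.
Lower quartile ≈ 5 + ((29.75 − 27) / 45) × 5 = 5.3056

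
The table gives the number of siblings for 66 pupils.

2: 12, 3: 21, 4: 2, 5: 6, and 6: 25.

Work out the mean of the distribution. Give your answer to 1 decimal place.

Values: 2, 3, 4, 5, 6
Σfx = 12×2 + 21×3 + 2×4 + 6×5 + 25×6 = 275
n = Σf = 66
Mean = 275 / 66 = 4.1667

4.2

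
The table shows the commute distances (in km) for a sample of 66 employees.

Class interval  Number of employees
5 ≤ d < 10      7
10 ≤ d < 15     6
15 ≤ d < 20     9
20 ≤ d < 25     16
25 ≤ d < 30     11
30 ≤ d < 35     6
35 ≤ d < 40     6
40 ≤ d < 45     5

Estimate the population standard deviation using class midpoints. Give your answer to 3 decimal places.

Midpoints: 7.5, 12.5, 17.5, 22.5, 27.5, 32.5, 37.5, 42.5
n = 66, Σfm = 1580, mean = 23.9394
Σfm² = 44312.5
Σf(m − x̄)² = Σfm² − (Σfm)²/n = 44312.5 − 1580²/66 = 6488.2576
Population variance = 6488.2576 / 66 = 98.3069
Standard deviation = √98.3069 = 9.9150

9.915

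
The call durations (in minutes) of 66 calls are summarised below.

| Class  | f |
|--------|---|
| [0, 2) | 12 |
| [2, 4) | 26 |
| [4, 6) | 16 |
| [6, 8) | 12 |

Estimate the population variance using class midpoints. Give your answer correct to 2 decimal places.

Midpoints: 1, 3, 5, 7
n = 66, Σfm = 254, mean = 3.8485
Σfm² = 1234
Σf(m − x̄)² = Σfm² − (Σfm)²/n = 1234 − 254²/66 = 256.4848
Population variance = 256.4848 / 66 = 3.8861

3.89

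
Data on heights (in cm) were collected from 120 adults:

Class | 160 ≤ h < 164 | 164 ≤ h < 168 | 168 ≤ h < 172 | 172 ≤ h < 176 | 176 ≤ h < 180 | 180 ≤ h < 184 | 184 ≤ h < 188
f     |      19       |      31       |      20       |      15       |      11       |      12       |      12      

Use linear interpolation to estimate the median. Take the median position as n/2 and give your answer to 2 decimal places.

170.00

Cumulative frequencies: 19, 50, 70, 85, 96, 108, 120
n = 120; position = n/2 = 60.
This falls in the class 168 ≤ h < 172: L = 168, F = 50, f = 20, h = 4.
Median ≈ 168 + ((60 − 50) / 20) × 4 = 170.0000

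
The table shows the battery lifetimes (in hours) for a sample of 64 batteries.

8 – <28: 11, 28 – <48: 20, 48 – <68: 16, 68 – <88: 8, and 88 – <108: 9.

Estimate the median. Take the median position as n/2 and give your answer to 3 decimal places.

Cumulative frequencies: 11, 31, 47, 55, 64
n = 64; position = n/2 = 32.
This falls in the class 48 – <68: L = 48, F = 31, f = 16, h = 20.
Median ≈ 48 + ((32 − 31) / 16) × 20 = 49.2500

49.250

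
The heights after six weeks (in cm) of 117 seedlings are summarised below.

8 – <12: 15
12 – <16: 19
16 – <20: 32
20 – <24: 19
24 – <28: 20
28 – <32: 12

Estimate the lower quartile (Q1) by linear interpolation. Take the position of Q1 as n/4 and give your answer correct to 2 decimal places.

Cumulative frequencies: 15, 34, 66, 85, 105, 117
n = 117; position = n/4 = 29.25.
This falls in the class 12 – <16: L = 12, F = 15, f = 19, h = 4.
Lower quartile ≈ 12 + ((29.25 − 15) / 19) × 4 = 15.0000

15.00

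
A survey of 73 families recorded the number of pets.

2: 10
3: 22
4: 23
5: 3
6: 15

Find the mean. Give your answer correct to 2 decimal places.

Values: 2, 3, 4, 5, 6
Σfx = 10×2 + 22×3 + 23×4 + 3×5 + 15×6 = 283
n = Σf = 73
Mean = 283 / 73 = 3.8767

3.88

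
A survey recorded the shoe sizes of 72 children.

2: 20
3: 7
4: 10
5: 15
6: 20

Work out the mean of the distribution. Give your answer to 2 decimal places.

Values: 2, 3, 4, 5, 6
Σfx = 20×2 + 7×3 + 10×4 + 15×5 + 20×6 = 296
n = Σf = 72
Mean = 296 / 72 = 4.1111

4.11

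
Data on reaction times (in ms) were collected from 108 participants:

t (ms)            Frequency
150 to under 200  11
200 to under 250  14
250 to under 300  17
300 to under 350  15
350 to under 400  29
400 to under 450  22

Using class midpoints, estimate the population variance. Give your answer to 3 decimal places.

6684.456

Midpoints: 175, 225, 275, 325, 375, 425
n = 108, Σfm = 34850, mean = 322.6852
Σfm² = 11967500
Σf(m − x̄)² = Σfm² − (Σfm)²/n = 11967500 − 34850²/108 = 721921.2963
Population variance = 721921.2963 / 108 = 6684.4564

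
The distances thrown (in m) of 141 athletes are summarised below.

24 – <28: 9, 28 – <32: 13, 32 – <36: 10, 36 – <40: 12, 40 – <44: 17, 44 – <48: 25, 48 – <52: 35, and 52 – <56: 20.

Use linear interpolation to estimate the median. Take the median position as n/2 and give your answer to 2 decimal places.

45.52

Cumulative frequencies: 9, 22, 32, 44, 61, 86, 121, 141
n = 141; position = n/2 = 70.5.
This falls in the class 44 – <48: L = 44, F = 61, f = 25, h = 4.
Median ≈ 44 + ((70.5 − 61) / 25) × 4 = 45.5200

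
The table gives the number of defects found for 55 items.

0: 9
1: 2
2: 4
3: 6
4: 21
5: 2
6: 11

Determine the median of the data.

Cumulative frequencies: 9, 11, 15, 21, 42, 44, 55
n = 55, so the median is the value in position (n+1)/2 = 28.
Position 28 falls at value 4.

4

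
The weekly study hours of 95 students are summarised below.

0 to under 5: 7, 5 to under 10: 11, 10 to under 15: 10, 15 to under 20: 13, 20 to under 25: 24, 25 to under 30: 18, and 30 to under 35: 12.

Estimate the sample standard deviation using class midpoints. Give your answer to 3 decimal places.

Midpoints: 2.5, 7.5, 12.5, 17.5, 22.5, 27.5, 32.5
n = 95, Σfm = 1877.5, mean = 19.7632
Σfm² = 44643.75
Σf(m − x̄)² = Σfm² − (Σfm)²/n = 44643.75 − 1877.5²/95 = 7538.4211
Sample variance = 7538.4211 / 94 = 80.1960
Standard deviation = √80.1960 = 8.9552

8.955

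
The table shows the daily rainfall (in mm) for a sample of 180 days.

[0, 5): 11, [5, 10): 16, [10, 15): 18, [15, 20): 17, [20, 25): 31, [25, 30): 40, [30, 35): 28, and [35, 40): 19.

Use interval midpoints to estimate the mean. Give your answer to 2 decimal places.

Midpoints: 2.5, 7.5, 12.5, 17.5, 22.5, 27.5, 32.5, 37.5
Σfm = 11×2.5 + 16×7.5 + 18×12.5 + 17×17.5 + 31×22.5 + 40×27.5 + 28×32.5 + 19×37.5 = 4090
n = Σf = 180
Mean = 4090 / 180 = 22.7222

22.72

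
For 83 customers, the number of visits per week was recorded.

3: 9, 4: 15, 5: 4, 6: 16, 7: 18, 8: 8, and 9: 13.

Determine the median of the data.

Cumulative frequencies: 9, 24, 28, 44, 62, 70, 83
n = 83, so the median is the value in position (n+1)/2 = 42.
Position 42 falls at value 6.

6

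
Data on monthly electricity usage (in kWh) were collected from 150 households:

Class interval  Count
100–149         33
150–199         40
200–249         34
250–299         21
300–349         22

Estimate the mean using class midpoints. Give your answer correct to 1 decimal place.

Midpoints: 124.5, 174.5, 224.5, 274.5, 324.5
Σfm = 33×124.5 + 40×174.5 + 34×224.5 + 21×274.5 + 22×324.5 = 31625
n = Σf = 150
Mean = 31625 / 150 = 210.8333

210.8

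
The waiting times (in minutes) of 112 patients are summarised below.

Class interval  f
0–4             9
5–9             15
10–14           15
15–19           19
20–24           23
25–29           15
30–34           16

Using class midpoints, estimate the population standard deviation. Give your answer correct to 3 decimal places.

9.155

Midpoints: 2, 7, 12, 17, 22, 27, 32
n = 112, Σfm = 2049, mean = 18.2946
Σfm² = 46873
Σf(m − x̄)² = Σfm² − (Σfm)²/n = 46873 − 2049²/112 = 9387.2768
Population variance = 9387.2768 / 112 = 83.8150
Standard deviation = √83.8150 = 9.1551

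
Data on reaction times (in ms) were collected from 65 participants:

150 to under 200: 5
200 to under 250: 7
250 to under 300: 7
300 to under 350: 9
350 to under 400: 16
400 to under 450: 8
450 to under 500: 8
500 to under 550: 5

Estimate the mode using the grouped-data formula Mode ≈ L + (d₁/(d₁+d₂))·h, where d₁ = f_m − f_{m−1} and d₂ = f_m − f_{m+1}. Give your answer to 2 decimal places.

Modal class: 350 to under 400 (highest frequency 16).
d₁ = 16 − 9 = 7, d₂ = 16 − 8 = 8
Mode ≈ 350 + (7/(7+8)) × 50 = 350 + 23.3333 = 373.3333

373.33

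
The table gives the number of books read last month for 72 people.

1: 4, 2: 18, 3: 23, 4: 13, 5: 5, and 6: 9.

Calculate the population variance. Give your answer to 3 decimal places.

1.944

Values: 1, 2, 3, 4, 5, 6
n = 72, Σfx = 240, mean = 3.3333
Σfx² = 940
Σf(x − x̄)² = Σfx² − (Σfx)²/n = 940 − 240²/72 = 140.0000
Population variance = 140.0000 / 72 = 1.9444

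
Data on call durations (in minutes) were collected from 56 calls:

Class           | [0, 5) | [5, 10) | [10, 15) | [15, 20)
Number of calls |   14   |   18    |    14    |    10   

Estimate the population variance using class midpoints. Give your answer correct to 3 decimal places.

Midpoints: 2.5, 7.5, 12.5, 17.5
n = 56, Σfm = 520, mean = 9.2857
Σfm² = 6350
Σf(m − x̄)² = Σfm² − (Σfm)²/n = 6350 − 520²/56 = 1521.4286
Population variance = 1521.4286 / 56 = 27.1684

27.168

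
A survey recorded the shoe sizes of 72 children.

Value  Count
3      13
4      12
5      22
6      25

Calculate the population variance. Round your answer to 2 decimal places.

Values: 3, 4, 5, 6
n = 72, Σfx = 347, mean = 4.8194
Σfx² = 1759
Σf(x − x̄)² = Σfx² − (Σfx)²/n = 1759 − 347²/72 = 86.6528
Population variance = 86.6528 / 72 = 1.2035

1.20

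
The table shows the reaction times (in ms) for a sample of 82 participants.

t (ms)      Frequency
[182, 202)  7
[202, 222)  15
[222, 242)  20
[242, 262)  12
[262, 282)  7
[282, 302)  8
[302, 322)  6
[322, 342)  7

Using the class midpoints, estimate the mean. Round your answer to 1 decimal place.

Midpoints: 192, 212, 232, 252, 272, 292, 312, 332
Σfm = 7×192 + 15×212 + 20×232 + 12×252 + 7×272 + 8×292 + 6×312 + 7×332 = 20624
n = Σf = 82
Mean = 20624 / 82 = 251.5122

251.5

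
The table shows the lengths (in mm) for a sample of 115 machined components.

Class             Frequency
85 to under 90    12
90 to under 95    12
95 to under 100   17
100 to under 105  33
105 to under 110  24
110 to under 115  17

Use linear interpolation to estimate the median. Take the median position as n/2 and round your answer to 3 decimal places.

102.500

Cumulative frequencies: 12, 24, 41, 74, 98, 115
n = 115; position = n/2 = 57.5.
This falls in the class 100 to under 105: L = 100, F = 41, f = 33, h = 5.
Median ≈ 100 + ((57.5 − 41) / 33) × 5 = 102.5000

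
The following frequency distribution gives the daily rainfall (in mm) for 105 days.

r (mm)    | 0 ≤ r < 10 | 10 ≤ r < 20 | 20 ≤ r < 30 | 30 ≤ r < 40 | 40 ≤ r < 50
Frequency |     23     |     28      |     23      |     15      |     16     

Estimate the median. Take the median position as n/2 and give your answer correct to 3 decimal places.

20.652

Cumulative frequencies: 23, 51, 74, 89, 105
n = 105; position = n/2 = 52.5.
This falls in the class 20 ≤ r < 30: L = 20, F = 51, f = 23, h = 10.
Median ≈ 20 + ((52.5 − 51) / 23) × 10 = 20.6522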